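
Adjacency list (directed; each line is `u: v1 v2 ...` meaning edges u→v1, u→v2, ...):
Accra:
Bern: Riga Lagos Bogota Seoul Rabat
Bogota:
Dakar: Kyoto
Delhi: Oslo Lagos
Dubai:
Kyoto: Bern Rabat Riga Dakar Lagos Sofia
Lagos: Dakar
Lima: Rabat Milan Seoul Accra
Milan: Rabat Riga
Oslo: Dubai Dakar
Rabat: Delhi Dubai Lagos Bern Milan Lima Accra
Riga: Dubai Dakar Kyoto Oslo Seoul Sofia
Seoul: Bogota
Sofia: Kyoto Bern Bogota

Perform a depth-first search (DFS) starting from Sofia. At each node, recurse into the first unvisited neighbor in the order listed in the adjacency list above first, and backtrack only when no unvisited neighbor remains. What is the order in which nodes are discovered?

Sofia, Kyoto, Bern, Riga, Dubai, Dakar, Oslo, Seoul, Bogota, Lagos, Rabat, Delhi, Milan, Lima, Accra

Visit Sofia
Sofia → Kyoto
Kyoto → Bern
Bern → Riga
Riga → Dubai
Riga → Dakar
Riga → Oslo
Riga → Seoul
Seoul → Bogota
Bern → Lagos
Bern → Rabat
Rabat → Delhi
Rabat → Milan
Rabat → Lima
Lima → Accra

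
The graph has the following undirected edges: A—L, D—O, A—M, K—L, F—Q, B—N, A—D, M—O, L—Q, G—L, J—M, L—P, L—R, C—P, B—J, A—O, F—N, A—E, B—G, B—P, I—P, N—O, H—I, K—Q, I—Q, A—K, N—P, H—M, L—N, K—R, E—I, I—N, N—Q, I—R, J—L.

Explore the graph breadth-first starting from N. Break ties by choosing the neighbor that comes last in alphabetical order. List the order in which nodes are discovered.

N Q P O L I F B K C M D A R J G H E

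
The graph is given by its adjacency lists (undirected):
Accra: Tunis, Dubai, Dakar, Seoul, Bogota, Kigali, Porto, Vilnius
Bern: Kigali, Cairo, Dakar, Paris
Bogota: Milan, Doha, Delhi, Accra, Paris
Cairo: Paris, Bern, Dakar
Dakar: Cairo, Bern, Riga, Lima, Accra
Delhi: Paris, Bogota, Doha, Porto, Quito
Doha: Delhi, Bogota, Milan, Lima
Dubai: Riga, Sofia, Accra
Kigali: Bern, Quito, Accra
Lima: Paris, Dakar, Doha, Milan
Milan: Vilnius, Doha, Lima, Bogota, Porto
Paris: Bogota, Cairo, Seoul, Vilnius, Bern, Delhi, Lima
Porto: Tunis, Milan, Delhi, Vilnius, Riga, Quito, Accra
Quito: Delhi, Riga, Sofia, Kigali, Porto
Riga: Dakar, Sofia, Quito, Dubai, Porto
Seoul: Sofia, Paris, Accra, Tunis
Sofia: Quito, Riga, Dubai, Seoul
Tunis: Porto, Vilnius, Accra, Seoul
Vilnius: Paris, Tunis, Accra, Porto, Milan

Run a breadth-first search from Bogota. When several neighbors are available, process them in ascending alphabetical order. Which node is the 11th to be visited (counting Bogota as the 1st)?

Seoul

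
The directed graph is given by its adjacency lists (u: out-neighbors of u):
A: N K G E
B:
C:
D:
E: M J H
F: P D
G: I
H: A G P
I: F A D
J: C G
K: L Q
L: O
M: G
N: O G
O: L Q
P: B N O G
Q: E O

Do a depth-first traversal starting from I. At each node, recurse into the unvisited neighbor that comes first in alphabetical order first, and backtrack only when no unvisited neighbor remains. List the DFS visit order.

I → A → E → H → G → P → B → N → O → L → Q → J → C → M → K → D → F

Visit I
I → A
A → E
E → H
H → G
H → P
P → B
P → N
N → O
O → L
O → Q
E → J
J → C
E → M
A → K
I → D
I → F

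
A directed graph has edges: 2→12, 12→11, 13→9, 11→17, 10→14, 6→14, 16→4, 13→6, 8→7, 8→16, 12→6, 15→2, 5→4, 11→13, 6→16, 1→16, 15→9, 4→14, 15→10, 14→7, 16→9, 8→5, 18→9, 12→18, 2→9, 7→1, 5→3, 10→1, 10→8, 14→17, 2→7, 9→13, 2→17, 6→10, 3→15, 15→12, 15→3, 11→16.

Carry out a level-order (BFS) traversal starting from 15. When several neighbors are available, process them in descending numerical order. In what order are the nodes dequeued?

15, 12, 10, 9, 3, 2, 18, 11, 6, 14, 8, 1, 13, 17, 7, 16, 5, 4

Visit 15; enqueue 12, 10, 9, 3, 2 → queue [12, 10, 9, 3, 2]
Visit 12; enqueue 18, 11, 6 → queue [10, 9, 3, 2, 18, 11, 6]
Visit 10; enqueue 14, 8, 1 → queue [9, 3, 2, 18, 11, 6, 14, 8, 1]
Visit 9; enqueue 13 → queue [3, 2, 18, 11, 6, 14, 8, 1, 13]
Visit 3 → queue [2, 18, 11, 6, 14, 8, 1, 13]
Visit 2; enqueue 17, 7 → queue [18, 11, 6, 14, 8, 1, 13, 17, 7]
Visit 18 → queue [11, 6, 14, 8, 1, 13, 17, 7]
Visit 11; enqueue 16 → queue [6, 14, 8, 1, 13, 17, 7, 16]
Visit 6 → queue [14, 8, 1, 13, 17, 7, 16]
Visit 14 → queue [8, 1, 13, 17, 7, 16]
Visit 8; enqueue 5 → queue [1, 13, 17, 7, 16, 5]
Visit 1 → queue [13, 17, 7, 16, 5]
Visit 13 → queue [17, 7, 16, 5]
Visit 17 → queue [7, 16, 5]
Visit 7 → queue [16, 5]
Visit 16; enqueue 4 → queue [5, 4]
Visit 5 → queue [4]
Visit 4 → queue []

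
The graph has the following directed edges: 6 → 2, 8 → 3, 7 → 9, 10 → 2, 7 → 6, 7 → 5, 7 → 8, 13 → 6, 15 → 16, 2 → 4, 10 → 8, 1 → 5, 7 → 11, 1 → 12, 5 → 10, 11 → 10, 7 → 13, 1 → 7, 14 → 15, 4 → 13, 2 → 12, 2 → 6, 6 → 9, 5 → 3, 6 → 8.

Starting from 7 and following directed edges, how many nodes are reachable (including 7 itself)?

BFS from 7 visits: 7, 5, 6, 8, 9, 11, 13, 3, 10, 2, 4, 12
Reachable nodes: 12 of 16 total.

12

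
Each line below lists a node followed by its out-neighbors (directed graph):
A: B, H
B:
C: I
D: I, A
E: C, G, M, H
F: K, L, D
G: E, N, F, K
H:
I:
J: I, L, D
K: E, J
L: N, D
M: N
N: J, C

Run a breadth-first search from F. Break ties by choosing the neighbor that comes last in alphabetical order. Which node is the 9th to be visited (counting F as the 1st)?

A

Visit F; enqueue L, K, D → queue [L, K, D]
Visit L; enqueue N → queue [K, D, N]
Visit K; enqueue J, E → queue [D, N, J, E]
Visit D; enqueue I, A → queue [N, J, E, I, A]
Visit N; enqueue C → queue [J, E, I, A, C]
Visit J → queue [E, I, A, C]
Visit E; enqueue M, H, G → queue [I, A, C, M, H, G]
Visit I → queue [A, C, M, H, G]
Visit A; enqueue B → queue [C, M, H, G, B]
Visit C → queue [M, H, G, B]
Visit M → queue [H, G, B]
Visit H → queue [G, B]
Visit G → queue [B]
Visit B → queue []

Visit order: F, L, K, D, N, J, E, I, A, C, M, H, G, B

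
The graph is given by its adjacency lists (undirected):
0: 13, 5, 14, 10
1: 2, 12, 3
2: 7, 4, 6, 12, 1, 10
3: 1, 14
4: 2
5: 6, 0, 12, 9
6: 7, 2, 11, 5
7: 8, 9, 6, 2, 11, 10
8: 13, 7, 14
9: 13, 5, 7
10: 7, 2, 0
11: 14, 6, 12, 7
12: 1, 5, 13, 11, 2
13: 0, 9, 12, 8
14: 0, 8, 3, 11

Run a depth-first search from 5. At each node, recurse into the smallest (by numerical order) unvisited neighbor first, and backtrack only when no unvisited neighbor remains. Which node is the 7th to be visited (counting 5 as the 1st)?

Visit 5
5 → 0
0 → 10
10 → 2
2 → 1
1 → 3
3 → 14
14 → 8
8 → 7
7 → 6
6 → 11
11 → 12
12 → 13
13 → 9
2 → 4

Visit order: 5, 0, 10, 2, 1, 3, 14, 8, 7, 6, 11, 12, 13, 9, 4

14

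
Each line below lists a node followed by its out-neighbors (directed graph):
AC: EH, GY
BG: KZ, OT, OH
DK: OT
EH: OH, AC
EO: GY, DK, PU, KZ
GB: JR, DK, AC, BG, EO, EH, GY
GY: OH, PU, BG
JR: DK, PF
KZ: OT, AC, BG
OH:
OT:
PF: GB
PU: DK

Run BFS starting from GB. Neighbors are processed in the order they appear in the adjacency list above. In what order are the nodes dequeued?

Visit GB; enqueue JR, DK, AC, BG, EO, EH, GY → queue [JR, DK, AC, BG, EO, EH, GY]
Visit JR; enqueue PF → queue [DK, AC, BG, EO, EH, GY, PF]
Visit DK; enqueue OT → queue [AC, BG, EO, EH, GY, PF, OT]
Visit AC → queue [BG, EO, EH, GY, PF, OT]
Visit BG; enqueue KZ, OH → queue [EO, EH, GY, PF, OT, KZ, OH]
Visit EO; enqueue PU → queue [EH, GY, PF, OT, KZ, OH, PU]
Visit EH → queue [GY, PF, OT, KZ, OH, PU]
Visit GY → queue [PF, OT, KZ, OH, PU]
Visit PF → queue [OT, KZ, OH, PU]
Visit OT → queue [KZ, OH, PU]
Visit KZ → queue [OH, PU]
Visit OH → queue [PU]
Visit PU → queue []

GB -> JR -> DK -> AC -> BG -> EO -> EH -> GY -> PF -> OT -> KZ -> OH -> PU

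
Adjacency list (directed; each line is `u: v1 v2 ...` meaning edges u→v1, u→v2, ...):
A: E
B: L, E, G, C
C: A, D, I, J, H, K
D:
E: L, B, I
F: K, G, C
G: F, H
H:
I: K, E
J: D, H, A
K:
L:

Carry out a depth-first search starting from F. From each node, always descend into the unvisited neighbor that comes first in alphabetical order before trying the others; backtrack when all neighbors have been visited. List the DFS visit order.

Visit F
F → C
C → A
A → E
E → B
B → G
G → H
B → L
E → I
I → K
C → D
C → J

F → C → A → E → B → G → H → L → I → K → D → J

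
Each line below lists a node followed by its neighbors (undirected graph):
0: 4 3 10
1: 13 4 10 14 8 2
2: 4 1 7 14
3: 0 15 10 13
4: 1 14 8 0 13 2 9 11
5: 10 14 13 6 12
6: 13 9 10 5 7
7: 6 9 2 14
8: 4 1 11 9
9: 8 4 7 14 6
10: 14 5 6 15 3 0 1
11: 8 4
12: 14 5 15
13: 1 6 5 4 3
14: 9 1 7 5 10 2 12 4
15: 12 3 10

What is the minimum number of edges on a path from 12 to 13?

2

Level 0: 12
Level 1: 5, 14, 15
Level 2: 1, 2, 3, 4, 6, 7, 9, 10, 13
Level 3: 0, 8, 11
13 first appears at level 2.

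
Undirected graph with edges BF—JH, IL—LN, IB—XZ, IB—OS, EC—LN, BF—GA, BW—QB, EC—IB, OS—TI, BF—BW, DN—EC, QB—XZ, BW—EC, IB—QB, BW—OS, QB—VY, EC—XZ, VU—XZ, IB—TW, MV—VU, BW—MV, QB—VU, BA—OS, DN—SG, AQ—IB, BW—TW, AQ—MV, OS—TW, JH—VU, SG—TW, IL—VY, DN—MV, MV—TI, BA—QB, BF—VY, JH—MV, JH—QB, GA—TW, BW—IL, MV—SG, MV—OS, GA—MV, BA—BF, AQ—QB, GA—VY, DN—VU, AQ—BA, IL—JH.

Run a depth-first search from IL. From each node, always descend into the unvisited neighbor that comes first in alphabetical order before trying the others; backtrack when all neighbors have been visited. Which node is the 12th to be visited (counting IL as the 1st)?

OS

Visit IL
IL → BW
BW → BF
BF → BA
BA → AQ
AQ → IB
IB → EC
EC → DN
DN → MV
MV → GA
GA → TW
TW → OS
OS → TI
TW → SG
GA → VY
VY → QB
QB → JH
JH → VU
VU → XZ
EC → LN

Visit order: IL, BW, BF, BA, AQ, IB, EC, DN, MV, GA, TW, OS, TI, SG, VY, QB, JH, VU, XZ, LN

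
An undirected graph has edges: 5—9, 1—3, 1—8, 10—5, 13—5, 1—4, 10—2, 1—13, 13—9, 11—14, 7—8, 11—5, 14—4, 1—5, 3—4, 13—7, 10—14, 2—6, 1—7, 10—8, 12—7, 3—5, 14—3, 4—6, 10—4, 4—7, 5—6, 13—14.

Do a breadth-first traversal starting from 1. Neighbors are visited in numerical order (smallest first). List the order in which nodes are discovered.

1, 3, 4, 5, 7, 8, 13, 14, 6, 10, 9, 11, 12, 2

Visit 1; enqueue 3, 4, 5, 7, 8, 13 → queue [3, 4, 5, 7, 8, 13]
Visit 3; enqueue 14 → queue [4, 5, 7, 8, 13, 14]
Visit 4; enqueue 6, 10 → queue [5, 7, 8, 13, 14, 6, 10]
Visit 5; enqueue 9, 11 → queue [7, 8, 13, 14, 6, 10, 9, 11]
Visit 7; enqueue 12 → queue [8, 13, 14, 6, 10, 9, 11, 12]
Visit 8 → queue [13, 14, 6, 10, 9, 11, 12]
Visit 13 → queue [14, 6, 10, 9, 11, 12]
Visit 14 → queue [6, 10, 9, 11, 12]
Visit 6; enqueue 2 → queue [10, 9, 11, 12, 2]
Visit 10 → queue [9, 11, 12, 2]
Visit 9 → queue [11, 12, 2]
Visit 11 → queue [12, 2]
Visit 12 → queue [2]
Visit 2 → queue []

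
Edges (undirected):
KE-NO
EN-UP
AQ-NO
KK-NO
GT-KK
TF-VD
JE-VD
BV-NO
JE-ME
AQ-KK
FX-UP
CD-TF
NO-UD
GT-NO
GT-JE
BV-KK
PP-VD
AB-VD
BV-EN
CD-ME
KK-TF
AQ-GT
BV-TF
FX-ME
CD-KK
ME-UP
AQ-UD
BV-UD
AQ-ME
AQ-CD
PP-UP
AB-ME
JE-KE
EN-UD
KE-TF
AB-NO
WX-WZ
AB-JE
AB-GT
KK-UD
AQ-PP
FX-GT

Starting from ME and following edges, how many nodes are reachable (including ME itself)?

17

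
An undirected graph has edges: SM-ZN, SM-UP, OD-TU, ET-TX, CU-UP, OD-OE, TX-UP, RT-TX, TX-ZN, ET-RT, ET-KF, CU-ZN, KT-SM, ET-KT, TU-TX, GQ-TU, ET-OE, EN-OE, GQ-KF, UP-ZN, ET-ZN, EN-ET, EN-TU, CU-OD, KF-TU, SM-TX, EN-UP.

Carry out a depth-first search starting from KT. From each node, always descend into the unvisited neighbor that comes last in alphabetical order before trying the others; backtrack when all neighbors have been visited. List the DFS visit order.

KT SM ZN UP TX TU OD OE ET RT KF GQ EN CU

Visit KT
KT → SM
SM → ZN
ZN → UP
UP → TX
TX → TU
TU → OD
OD → OE
OE → ET
ET → RT
ET → KF
KF → GQ
ET → EN
OD → CU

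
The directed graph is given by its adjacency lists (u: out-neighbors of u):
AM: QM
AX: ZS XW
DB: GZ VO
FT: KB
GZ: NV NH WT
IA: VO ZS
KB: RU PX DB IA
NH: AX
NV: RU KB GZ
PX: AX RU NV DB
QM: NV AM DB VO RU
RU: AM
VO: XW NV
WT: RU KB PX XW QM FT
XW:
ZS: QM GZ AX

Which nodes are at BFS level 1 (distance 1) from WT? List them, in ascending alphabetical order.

Level 0: WT
Level 1: FT, KB, PX, QM, RU, XW
Level 2: AM, AX, DB, IA, NV, VO
Level 3: GZ, ZS
Level 4: NH

FT, KB, PX, QM, RU, XW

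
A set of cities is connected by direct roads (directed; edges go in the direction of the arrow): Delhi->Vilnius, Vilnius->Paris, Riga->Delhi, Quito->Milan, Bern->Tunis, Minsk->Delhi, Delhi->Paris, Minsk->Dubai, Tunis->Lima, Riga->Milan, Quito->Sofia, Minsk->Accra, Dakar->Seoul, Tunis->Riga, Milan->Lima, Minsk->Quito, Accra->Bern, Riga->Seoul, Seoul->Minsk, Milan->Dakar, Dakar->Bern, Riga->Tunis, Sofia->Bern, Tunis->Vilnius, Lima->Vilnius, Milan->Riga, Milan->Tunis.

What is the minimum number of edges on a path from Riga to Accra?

3

Level 0: Riga
Level 1: Delhi, Milan, Seoul, Tunis
Level 2: Dakar, Lima, Minsk, Paris, Vilnius
Level 3: Accra, Bern, Dubai, Quito
Level 4: Sofia
Accra first appears at level 3.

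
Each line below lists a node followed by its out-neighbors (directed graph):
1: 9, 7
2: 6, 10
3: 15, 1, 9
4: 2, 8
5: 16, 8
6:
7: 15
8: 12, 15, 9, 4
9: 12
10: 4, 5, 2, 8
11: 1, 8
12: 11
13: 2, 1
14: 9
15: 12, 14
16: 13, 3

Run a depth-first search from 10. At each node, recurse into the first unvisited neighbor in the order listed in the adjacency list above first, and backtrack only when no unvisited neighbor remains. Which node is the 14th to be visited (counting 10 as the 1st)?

Visit 10
10 → 4
4 → 2
2 → 6
4 → 8
8 → 12
12 → 11
11 → 1
1 → 9
1 → 7
7 → 15
15 → 14
10 → 5
5 → 16
16 → 13
16 → 3

Visit order: 10, 4, 2, 6, 8, 12, 11, 1, 9, 7, 15, 14, 5, 16, 13, 3

16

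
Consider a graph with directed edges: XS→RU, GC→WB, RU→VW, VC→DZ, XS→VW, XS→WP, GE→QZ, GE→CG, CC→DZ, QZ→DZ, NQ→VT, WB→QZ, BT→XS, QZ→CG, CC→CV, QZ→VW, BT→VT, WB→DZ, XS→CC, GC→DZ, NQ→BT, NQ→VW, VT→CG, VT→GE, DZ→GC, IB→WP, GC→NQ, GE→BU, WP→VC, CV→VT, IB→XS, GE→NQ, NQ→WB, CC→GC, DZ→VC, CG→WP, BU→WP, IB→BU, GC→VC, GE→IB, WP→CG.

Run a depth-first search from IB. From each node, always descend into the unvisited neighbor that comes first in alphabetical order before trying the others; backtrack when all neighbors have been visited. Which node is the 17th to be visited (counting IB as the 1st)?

RU

Visit IB
IB → BU
BU → WP
WP → CG
WP → VC
VC → DZ
DZ → GC
GC → NQ
NQ → BT
BT → VT
VT → GE
GE → QZ
QZ → VW
BT → XS
XS → CC
CC → CV
XS → RU
NQ → WB

Visit order: IB, BU, WP, CG, VC, DZ, GC, NQ, BT, VT, GE, QZ, VW, XS, CC, CV, RU, WB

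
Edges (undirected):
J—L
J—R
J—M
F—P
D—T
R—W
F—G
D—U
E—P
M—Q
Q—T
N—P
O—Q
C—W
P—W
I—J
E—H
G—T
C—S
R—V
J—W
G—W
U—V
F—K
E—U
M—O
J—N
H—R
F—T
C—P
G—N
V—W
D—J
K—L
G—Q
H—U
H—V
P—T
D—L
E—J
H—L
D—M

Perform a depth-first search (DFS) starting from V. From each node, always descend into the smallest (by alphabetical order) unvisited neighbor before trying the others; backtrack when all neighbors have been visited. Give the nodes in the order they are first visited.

V H E J D L K F G N P C S W R T Q M O U I

Visit V
V → H
H → E
E → J
J → D
D → L
L → K
K → F
F → G
G → N
N → P
P → C
C → S
C → W
W → R
P → T
T → Q
Q → M
M → O
D → U
J → I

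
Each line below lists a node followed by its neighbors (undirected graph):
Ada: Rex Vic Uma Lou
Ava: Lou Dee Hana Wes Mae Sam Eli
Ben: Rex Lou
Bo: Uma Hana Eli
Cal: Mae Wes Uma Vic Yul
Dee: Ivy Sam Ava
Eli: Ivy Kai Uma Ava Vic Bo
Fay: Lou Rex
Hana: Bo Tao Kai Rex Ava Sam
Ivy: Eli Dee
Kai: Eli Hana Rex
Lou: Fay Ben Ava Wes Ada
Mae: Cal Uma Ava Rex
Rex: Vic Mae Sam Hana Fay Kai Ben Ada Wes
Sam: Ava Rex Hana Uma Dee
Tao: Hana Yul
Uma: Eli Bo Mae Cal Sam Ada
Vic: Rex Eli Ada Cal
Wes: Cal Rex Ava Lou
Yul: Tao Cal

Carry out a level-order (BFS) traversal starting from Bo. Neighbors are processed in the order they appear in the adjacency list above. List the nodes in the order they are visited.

Visit Bo; enqueue Uma, Hana, Eli → queue [Uma, Hana, Eli]
Visit Uma; enqueue Mae, Cal, Sam, Ada → queue [Hana, Eli, Mae, Cal, Sam, Ada]
Visit Hana; enqueue Tao, Kai, Rex, Ava → queue [Eli, Mae, Cal, Sam, Ada, Tao, Kai, Rex, Ava]
Visit Eli; enqueue Ivy, Vic → queue [Mae, Cal, Sam, Ada, Tao, Kai, Rex, Ava, Ivy, Vic]
Visit Mae → queue [Cal, Sam, Ada, Tao, Kai, Rex, Ava, Ivy, Vic]
Visit Cal; enqueue Wes, Yul → queue [Sam, Ada, Tao, Kai, Rex, Ava, Ivy, Vic, Wes, Yul]
Visit Sam; enqueue Dee → queue [Ada, Tao, Kai, Rex, Ava, Ivy, Vic, Wes, Yul, Dee]
Visit Ada; enqueue Lou → queue [Tao, Kai, Rex, Ava, Ivy, Vic, Wes, Yul, Dee, Lou]
Visit Tao → queue [Kai, Rex, Ava, Ivy, Vic, Wes, Yul, Dee, Lou]
Visit Kai → queue [Rex, Ava, Ivy, Vic, Wes, Yul, Dee, Lou]
Visit Rex; enqueue Fay, Ben → queue [Ava, Ivy, Vic, Wes, Yul, Dee, Lou, Fay, Ben]
Visit Ava → queue [Ivy, Vic, Wes, Yul, Dee, Lou, Fay, Ben]
Visit Ivy → queue [Vic, Wes, Yul, Dee, Lou, Fay, Ben]
Visit Vic → queue [Wes, Yul, Dee, Lou, Fay, Ben]
Visit Wes → queue [Yul, Dee, Lou, Fay, Ben]
Visit Yul → queue [Dee, Lou, Fay, Ben]
Visit Dee → queue [Lou, Fay, Ben]
Visit Lou → queue [Fay, Ben]
Visit Fay → queue [Ben]
Visit Ben → queue []

Bo, Uma, Hana, Eli, Mae, Cal, Sam, Ada, Tao, Kai, Rex, Ava, Ivy, Vic, Wes, Yul, Dee, Lou, Fay, Ben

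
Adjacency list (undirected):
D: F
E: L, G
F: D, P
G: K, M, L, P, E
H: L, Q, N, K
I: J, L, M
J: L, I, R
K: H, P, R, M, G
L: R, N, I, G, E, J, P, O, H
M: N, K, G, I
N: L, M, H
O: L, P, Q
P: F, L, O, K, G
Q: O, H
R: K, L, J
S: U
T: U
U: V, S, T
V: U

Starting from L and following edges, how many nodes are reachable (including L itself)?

15

BFS from L visits: L, R, N, I, G, E, J, P, O, H, K, M, F, Q, D
Reachable nodes: 15 of 19 total.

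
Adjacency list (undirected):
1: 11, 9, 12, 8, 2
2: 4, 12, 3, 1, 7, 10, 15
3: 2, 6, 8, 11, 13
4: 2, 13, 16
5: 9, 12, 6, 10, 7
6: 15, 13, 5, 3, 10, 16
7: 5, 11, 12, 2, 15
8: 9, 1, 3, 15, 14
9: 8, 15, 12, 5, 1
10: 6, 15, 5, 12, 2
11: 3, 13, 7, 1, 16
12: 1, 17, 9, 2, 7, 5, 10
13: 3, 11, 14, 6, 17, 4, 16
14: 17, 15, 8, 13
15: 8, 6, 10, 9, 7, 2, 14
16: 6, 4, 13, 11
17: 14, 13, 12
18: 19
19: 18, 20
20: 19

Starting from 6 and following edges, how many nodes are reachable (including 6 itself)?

17

BFS from 6 visits: 6, 16, 15, 13, 10, 5, 3, 11, 4, 14, 9, 8, 7, 2, 17, 12, 1
Reachable nodes: 17 of 20 total.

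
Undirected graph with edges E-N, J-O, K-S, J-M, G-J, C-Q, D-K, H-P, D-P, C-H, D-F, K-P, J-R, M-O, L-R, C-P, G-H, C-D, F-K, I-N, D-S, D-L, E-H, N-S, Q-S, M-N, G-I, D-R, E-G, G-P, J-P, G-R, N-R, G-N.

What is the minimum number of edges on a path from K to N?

2

Level 0: K
Level 1: D, F, P, S
Level 2: C, G, H, J, L, N, Q, R
Level 3: E, I, M, O
N first appears at level 2.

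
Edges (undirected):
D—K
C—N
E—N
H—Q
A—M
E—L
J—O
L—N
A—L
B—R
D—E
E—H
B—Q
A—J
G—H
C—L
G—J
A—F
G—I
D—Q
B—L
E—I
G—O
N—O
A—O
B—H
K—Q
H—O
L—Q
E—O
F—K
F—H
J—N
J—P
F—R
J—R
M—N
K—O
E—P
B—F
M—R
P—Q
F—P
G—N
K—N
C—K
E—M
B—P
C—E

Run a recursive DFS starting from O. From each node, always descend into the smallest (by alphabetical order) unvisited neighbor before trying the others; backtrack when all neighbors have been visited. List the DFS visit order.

O, A, F, B, H, E, C, K, D, Q, L, N, G, I, J, P, R, M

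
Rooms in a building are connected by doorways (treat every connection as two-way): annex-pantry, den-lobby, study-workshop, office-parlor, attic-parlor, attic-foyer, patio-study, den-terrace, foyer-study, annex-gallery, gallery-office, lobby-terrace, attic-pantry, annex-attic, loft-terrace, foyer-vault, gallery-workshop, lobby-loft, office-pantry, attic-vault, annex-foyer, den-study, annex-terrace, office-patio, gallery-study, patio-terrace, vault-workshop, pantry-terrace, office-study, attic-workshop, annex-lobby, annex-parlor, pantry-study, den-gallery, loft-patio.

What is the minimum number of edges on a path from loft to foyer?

Level 0: loft
Level 1: lobby, patio, terrace
Level 2: annex, den, office, pantry, study
Level 3: attic, foyer, gallery, parlor, workshop
Level 4: vault
foyer first appears at level 3.

3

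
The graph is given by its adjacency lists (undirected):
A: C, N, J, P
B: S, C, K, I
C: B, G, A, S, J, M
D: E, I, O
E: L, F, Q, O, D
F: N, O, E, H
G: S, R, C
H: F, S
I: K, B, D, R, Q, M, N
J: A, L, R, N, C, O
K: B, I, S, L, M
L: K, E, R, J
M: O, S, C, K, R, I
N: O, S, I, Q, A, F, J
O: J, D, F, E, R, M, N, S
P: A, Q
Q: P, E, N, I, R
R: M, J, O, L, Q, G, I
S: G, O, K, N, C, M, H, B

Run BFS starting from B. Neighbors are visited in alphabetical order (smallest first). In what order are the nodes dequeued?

B -> C -> I -> K -> S -> A -> G -> J -> M -> D -> N -> Q -> R -> L -> H -> O -> P -> E -> F

Visit B; enqueue C, I, K, S → queue [C, I, K, S]
Visit C; enqueue A, G, J, M → queue [I, K, S, A, G, J, M]
Visit I; enqueue D, N, Q, R → queue [K, S, A, G, J, M, D, N, Q, R]
Visit K; enqueue L → queue [S, A, G, J, M, D, N, Q, R, L]
Visit S; enqueue H, O → queue [A, G, J, M, D, N, Q, R, L, H, O]
Visit A; enqueue P → queue [G, J, M, D, N, Q, R, L, H, O, P]
Visit G → queue [J, M, D, N, Q, R, L, H, O, P]
Visit J → queue [M, D, N, Q, R, L, H, O, P]
Visit M → queue [D, N, Q, R, L, H, O, P]
Visit D; enqueue E → queue [N, Q, R, L, H, O, P, E]
Visit N; enqueue F → queue [Q, R, L, H, O, P, E, F]
Visit Q → queue [R, L, H, O, P, E, F]
Visit R → queue [L, H, O, P, E, F]
Visit L → queue [H, O, P, E, F]
Visit H → queue [O, P, E, F]
Visit O → queue [P, E, F]
Visit P → queue [E, F]
Visit E → queue [F]
Visit F → queue []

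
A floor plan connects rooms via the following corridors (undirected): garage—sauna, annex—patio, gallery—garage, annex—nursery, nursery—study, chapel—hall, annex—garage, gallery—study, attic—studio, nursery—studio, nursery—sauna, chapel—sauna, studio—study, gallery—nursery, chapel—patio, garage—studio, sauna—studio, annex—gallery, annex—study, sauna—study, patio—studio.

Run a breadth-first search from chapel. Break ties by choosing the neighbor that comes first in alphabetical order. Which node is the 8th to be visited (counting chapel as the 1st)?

nursery

Visit chapel; enqueue hall, patio, sauna → queue [hall, patio, sauna]
Visit hall → queue [patio, sauna]
Visit patio; enqueue annex, studio → queue [sauna, annex, studio]
Visit sauna; enqueue garage, nursery, study → queue [annex, studio, garage, nursery, study]
Visit annex; enqueue gallery → queue [studio, garage, nursery, study, gallery]
Visit studio; enqueue attic → queue [garage, nursery, study, gallery, attic]
Visit garage → queue [nursery, study, gallery, attic]
Visit nursery → queue [study, gallery, attic]
Visit study → queue [gallery, attic]
Visit gallery → queue [attic]
Visit attic → queue []

Visit order: chapel, hall, patio, sauna, annex, studio, garage, nursery, study, gallery, attic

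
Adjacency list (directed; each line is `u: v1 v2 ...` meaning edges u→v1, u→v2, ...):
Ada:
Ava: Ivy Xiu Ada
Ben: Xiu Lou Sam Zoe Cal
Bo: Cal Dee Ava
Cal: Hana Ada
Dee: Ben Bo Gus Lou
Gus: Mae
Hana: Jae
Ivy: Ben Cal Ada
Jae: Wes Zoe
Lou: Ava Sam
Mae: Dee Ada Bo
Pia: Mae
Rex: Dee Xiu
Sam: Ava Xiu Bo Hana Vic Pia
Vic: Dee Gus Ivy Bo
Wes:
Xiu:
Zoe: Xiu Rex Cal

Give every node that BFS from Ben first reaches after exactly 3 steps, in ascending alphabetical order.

Level 0: Ben
Level 1: Cal, Lou, Sam, Xiu, Zoe
Level 2: Ada, Ava, Bo, Hana, Pia, Rex, Vic
Level 3: Dee, Gus, Ivy, Jae, Mae
Level 4: Wes

Dee, Gus, Ivy, Jae, Mae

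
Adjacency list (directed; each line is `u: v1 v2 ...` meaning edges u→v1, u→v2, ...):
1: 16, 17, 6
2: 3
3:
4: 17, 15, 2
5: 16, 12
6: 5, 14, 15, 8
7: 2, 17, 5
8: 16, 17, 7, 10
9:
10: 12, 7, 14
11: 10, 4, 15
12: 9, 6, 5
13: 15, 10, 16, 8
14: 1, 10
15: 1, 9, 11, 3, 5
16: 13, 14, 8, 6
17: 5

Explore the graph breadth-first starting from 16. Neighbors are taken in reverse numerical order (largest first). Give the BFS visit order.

16, 14, 13, 8, 6, 10, 1, 15, 17, 7, 5, 12, 11, 9, 3, 2, 4

Visit 16; enqueue 14, 13, 8, 6 → queue [14, 13, 8, 6]
Visit 14; enqueue 10, 1 → queue [13, 8, 6, 10, 1]
Visit 13; enqueue 15 → queue [8, 6, 10, 1, 15]
Visit 8; enqueue 17, 7 → queue [6, 10, 1, 15, 17, 7]
Visit 6; enqueue 5 → queue [10, 1, 15, 17, 7, 5]
Visit 10; enqueue 12 → queue [1, 15, 17, 7, 5, 12]
Visit 1 → queue [15, 17, 7, 5, 12]
Visit 15; enqueue 11, 9, 3 → queue [17, 7, 5, 12, 11, 9, 3]
Visit 17 → queue [7, 5, 12, 11, 9, 3]
Visit 7; enqueue 2 → queue [5, 12, 11, 9, 3, 2]
Visit 5 → queue [12, 11, 9, 3, 2]
Visit 12 → queue [11, 9, 3, 2]
Visit 11; enqueue 4 → queue [9, 3, 2, 4]
Visit 9 → queue [3, 2, 4]
Visit 3 → queue [2, 4]
Visit 2 → queue [4]
Visit 4 → queue []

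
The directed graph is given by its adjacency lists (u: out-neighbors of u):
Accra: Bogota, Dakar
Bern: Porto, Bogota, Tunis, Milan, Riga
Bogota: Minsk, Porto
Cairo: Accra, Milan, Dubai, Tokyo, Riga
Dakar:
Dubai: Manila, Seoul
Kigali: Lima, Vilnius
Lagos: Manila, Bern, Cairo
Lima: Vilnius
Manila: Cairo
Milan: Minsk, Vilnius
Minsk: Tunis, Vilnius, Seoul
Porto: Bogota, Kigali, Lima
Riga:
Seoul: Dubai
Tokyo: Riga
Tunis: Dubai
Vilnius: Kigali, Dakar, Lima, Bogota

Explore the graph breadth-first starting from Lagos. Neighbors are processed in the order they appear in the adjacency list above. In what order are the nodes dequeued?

Lagos -> Manila -> Bern -> Cairo -> Porto -> Bogota -> Tunis -> Milan -> Riga -> Accra -> Dubai -> Tokyo -> Kigali -> Lima -> Minsk -> Vilnius -> Dakar -> Seoul

Visit Lagos; enqueue Manila, Bern, Cairo → queue [Manila, Bern, Cairo]
Visit Manila → queue [Bern, Cairo]
Visit Bern; enqueue Porto, Bogota, Tunis, Milan, Riga → queue [Cairo, Porto, Bogota, Tunis, Milan, Riga]
Visit Cairo; enqueue Accra, Dubai, Tokyo → queue [Porto, Bogota, Tunis, Milan, Riga, Accra, Dubai, Tokyo]
Visit Porto; enqueue Kigali, Lima → queue [Bogota, Tunis, Milan, Riga, Accra, Dubai, Tokyo, Kigali, Lima]
Visit Bogota; enqueue Minsk → queue [Tunis, Milan, Riga, Accra, Dubai, Tokyo, Kigali, Lima, Minsk]
Visit Tunis → queue [Milan, Riga, Accra, Dubai, Tokyo, Kigali, Lima, Minsk]
Visit Milan; enqueue Vilnius → queue [Riga, Accra, Dubai, Tokyo, Kigali, Lima, Minsk, Vilnius]
Visit Riga → queue [Accra, Dubai, Tokyo, Kigali, Lima, Minsk, Vilnius]
Visit Accra; enqueue Dakar → queue [Dubai, Tokyo, Kigali, Lima, Minsk, Vilnius, Dakar]
Visit Dubai; enqueue Seoul → queue [Tokyo, Kigali, Lima, Minsk, Vilnius, Dakar, Seoul]
Visit Tokyo → queue [Kigali, Lima, Minsk, Vilnius, Dakar, Seoul]
Visit Kigali → queue [Lima, Minsk, Vilnius, Dakar, Seoul]
Visit Lima → queue [Minsk, Vilnius, Dakar, Seoul]
Visit Minsk → queue [Vilnius, Dakar, Seoul]
Visit Vilnius → queue [Dakar, Seoul]
Visit Dakar → queue [Seoul]
Visit Seoul → queue []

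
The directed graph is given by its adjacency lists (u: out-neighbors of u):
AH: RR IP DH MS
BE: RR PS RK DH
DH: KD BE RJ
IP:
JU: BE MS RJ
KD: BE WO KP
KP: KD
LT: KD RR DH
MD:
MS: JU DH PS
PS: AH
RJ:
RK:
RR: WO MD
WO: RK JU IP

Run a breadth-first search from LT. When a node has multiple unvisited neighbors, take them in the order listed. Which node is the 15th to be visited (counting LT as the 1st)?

Visit LT; enqueue KD, RR, DH → queue [KD, RR, DH]
Visit KD; enqueue BE, WO, KP → queue [RR, DH, BE, WO, KP]
Visit RR; enqueue MD → queue [DH, BE, WO, KP, MD]
Visit DH; enqueue RJ → queue [BE, WO, KP, MD, RJ]
Visit BE; enqueue PS, RK → queue [WO, KP, MD, RJ, PS, RK]
Visit WO; enqueue JU, IP → queue [KP, MD, RJ, PS, RK, JU, IP]
Visit KP → queue [MD, RJ, PS, RK, JU, IP]
Visit MD → queue [RJ, PS, RK, JU, IP]
Visit RJ → queue [PS, RK, JU, IP]
Visit PS; enqueue AH → queue [RK, JU, IP, AH]
Visit RK → queue [JU, IP, AH]
Visit JU; enqueue MS → queue [IP, AH, MS]
Visit IP → queue [AH, MS]
Visit AH → queue [MS]
Visit MS → queue []

Visit order: LT, KD, RR, DH, BE, WO, KP, MD, RJ, PS, RK, JU, IP, AH, MS

MS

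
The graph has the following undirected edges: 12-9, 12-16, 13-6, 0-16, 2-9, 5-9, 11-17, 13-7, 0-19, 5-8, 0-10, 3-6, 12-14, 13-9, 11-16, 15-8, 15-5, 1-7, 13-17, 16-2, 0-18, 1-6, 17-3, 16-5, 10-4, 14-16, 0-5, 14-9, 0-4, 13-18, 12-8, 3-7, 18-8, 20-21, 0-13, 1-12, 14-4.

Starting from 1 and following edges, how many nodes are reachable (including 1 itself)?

BFS from 1 visits: 1, 6, 7, 12, 3, 13, 8, 9, 14, 16, 17, 0, 18, 5, 15, 2, 4, 11, 10, 19
Reachable nodes: 20 of 22 total.

20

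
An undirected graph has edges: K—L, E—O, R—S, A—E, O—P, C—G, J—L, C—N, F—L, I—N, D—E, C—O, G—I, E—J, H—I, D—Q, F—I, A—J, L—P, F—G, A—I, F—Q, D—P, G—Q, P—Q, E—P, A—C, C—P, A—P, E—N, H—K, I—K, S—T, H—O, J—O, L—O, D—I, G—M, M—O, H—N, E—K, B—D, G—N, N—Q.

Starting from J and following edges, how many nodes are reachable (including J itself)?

BFS from J visits: J, A, E, L, O, C, I, P, D, K, N, F, H, M, G, Q, B
Reachable nodes: 17 of 20 total.

17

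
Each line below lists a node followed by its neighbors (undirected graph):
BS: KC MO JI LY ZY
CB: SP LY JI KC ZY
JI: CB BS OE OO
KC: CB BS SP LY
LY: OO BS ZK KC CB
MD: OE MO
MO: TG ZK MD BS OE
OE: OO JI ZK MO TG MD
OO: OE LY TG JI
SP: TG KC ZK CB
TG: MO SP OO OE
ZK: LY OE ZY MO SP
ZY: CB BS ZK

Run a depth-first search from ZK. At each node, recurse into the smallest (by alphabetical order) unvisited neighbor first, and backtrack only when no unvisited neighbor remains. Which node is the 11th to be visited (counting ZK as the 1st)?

Visit ZK
ZK → LY
LY → BS
BS → JI
JI → CB
CB → KC
KC → SP
SP → TG
TG → MO
MO → MD
MD → OE
OE → OO
CB → ZY

Visit order: ZK, LY, BS, JI, CB, KC, SP, TG, MO, MD, OE, OO, ZY

OE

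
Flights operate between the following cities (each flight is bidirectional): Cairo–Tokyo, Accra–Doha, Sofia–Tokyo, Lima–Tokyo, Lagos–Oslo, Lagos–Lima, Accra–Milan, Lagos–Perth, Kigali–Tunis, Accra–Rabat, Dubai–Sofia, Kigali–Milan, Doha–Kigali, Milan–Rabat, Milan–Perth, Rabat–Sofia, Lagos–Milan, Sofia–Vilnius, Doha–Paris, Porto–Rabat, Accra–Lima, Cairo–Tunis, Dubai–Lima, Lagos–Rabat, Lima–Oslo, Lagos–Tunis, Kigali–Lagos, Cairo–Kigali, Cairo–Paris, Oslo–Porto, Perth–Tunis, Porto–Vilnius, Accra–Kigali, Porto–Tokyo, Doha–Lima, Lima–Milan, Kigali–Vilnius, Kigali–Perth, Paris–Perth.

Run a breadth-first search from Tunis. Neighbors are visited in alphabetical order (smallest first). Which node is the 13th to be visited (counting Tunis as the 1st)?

Visit Tunis; enqueue Cairo, Kigali, Lagos, Perth → queue [Cairo, Kigali, Lagos, Perth]
Visit Cairo; enqueue Paris, Tokyo → queue [Kigali, Lagos, Perth, Paris, Tokyo]
Visit Kigali; enqueue Accra, Doha, Milan, Vilnius → queue [Lagos, Perth, Paris, Tokyo, Accra, Doha, Milan, Vilnius]
Visit Lagos; enqueue Lima, Oslo, Rabat → queue [Perth, Paris, Tokyo, Accra, Doha, Milan, Vilnius, Lima, Oslo, Rabat]
Visit Perth → queue [Paris, Tokyo, Accra, Doha, Milan, Vilnius, Lima, Oslo, Rabat]
Visit Paris → queue [Tokyo, Accra, Doha, Milan, Vilnius, Lima, Oslo, Rabat]
Visit Tokyo; enqueue Porto, Sofia → queue [Accra, Doha, Milan, Vilnius, Lima, Oslo, Rabat, Porto, Sofia]
Visit Accra → queue [Doha, Milan, Vilnius, Lima, Oslo, Rabat, Porto, Sofia]
Visit Doha → queue [Milan, Vilnius, Lima, Oslo, Rabat, Porto, Sofia]
Visit Milan → queue [Vilnius, Lima, Oslo, Rabat, Porto, Sofia]
Visit Vilnius → queue [Lima, Oslo, Rabat, Porto, Sofia]
Visit Lima; enqueue Dubai → queue [Oslo, Rabat, Porto, Sofia, Dubai]
Visit Oslo → queue [Rabat, Porto, Sofia, Dubai]
Visit Rabat → queue [Porto, Sofia, Dubai]
Visit Porto → queue [Sofia, Dubai]
Visit Sofia → queue [Dubai]
Visit Dubai → queue []

Visit order: Tunis, Cairo, Kigali, Lagos, Perth, Paris, Tokyo, Accra, Doha, Milan, Vilnius, Lima, Oslo, Rabat, Porto, Sofia, Dubai

Oslo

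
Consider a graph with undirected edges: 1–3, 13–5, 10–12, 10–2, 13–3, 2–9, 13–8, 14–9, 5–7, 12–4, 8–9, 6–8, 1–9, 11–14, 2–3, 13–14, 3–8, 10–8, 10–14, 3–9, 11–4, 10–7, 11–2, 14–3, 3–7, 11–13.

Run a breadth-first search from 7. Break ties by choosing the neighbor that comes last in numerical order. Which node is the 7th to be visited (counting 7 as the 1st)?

8

Visit 7; enqueue 10, 5, 3 → queue [10, 5, 3]
Visit 10; enqueue 14, 12, 8, 2 → queue [5, 3, 14, 12, 8, 2]
Visit 5; enqueue 13 → queue [3, 14, 12, 8, 2, 13]
Visit 3; enqueue 9, 1 → queue [14, 12, 8, 2, 13, 9, 1]
Visit 14; enqueue 11 → queue [12, 8, 2, 13, 9, 1, 11]
Visit 12; enqueue 4 → queue [8, 2, 13, 9, 1, 11, 4]
Visit 8; enqueue 6 → queue [2, 13, 9, 1, 11, 4, 6]
Visit 2 → queue [13, 9, 1, 11, 4, 6]
Visit 13 → queue [9, 1, 11, 4, 6]
Visit 9 → queue [1, 11, 4, 6]
Visit 1 → queue [11, 4, 6]
Visit 11 → queue [4, 6]
Visit 4 → queue [6]
Visit 6 → queue []

Visit order: 7, 10, 5, 3, 14, 12, 8, 2, 13, 9, 1, 11, 4, 6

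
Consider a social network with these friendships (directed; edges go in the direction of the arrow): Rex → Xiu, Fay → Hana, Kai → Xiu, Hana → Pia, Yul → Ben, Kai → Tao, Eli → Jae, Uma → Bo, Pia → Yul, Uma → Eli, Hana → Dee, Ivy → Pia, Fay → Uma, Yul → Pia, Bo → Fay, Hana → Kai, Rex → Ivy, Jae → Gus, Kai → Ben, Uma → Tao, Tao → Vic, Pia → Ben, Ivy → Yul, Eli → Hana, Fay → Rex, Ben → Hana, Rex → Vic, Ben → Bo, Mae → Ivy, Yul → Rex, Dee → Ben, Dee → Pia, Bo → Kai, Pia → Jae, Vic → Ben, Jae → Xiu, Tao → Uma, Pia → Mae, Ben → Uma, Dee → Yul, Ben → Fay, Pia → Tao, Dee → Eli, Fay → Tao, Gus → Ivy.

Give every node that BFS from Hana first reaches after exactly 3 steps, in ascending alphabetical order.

Level 0: Hana
Level 1: Dee, Kai, Pia
Level 2: Ben, Eli, Jae, Mae, Tao, Xiu, Yul
Level 3: Bo, Fay, Gus, Ivy, Rex, Uma, Vic

Bo, Fay, Gus, Ivy, Rex, Uma, Vic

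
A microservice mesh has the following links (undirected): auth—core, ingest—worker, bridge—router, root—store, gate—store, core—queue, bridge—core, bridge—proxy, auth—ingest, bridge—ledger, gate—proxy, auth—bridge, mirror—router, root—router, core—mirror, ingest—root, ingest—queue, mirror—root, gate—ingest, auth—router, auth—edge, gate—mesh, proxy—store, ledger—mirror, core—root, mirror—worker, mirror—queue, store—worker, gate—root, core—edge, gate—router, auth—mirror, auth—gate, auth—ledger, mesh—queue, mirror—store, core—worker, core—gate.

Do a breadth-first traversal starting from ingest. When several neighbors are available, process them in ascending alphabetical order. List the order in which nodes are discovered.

ingest, auth, gate, queue, root, worker, bridge, core, edge, ledger, mirror, router, mesh, proxy, store

Visit ingest; enqueue auth, gate, queue, root, worker → queue [auth, gate, queue, root, worker]
Visit auth; enqueue bridge, core, edge, ledger, mirror, router → queue [gate, queue, root, worker, bridge, core, edge, ledger, mirror, router]
Visit gate; enqueue mesh, proxy, store → queue [queue, root, worker, bridge, core, edge, ledger, mirror, router, mesh, proxy, store]
Visit queue → queue [root, worker, bridge, core, edge, ledger, mirror, router, mesh, proxy, store]
Visit root → queue [worker, bridge, core, edge, ledger, mirror, router, mesh, proxy, store]
Visit worker → queue [bridge, core, edge, ledger, mirror, router, mesh, proxy, store]
Visit bridge → queue [core, edge, ledger, mirror, router, mesh, proxy, store]
Visit core → queue [edge, ledger, mirror, router, mesh, proxy, store]
Visit edge → queue [ledger, mirror, router, mesh, proxy, store]
Visit ledger → queue [mirror, router, mesh, proxy, store]
Visit mirror → queue [router, mesh, proxy, store]
Visit router → queue [mesh, proxy, store]
Visit mesh → queue [proxy, store]
Visit proxy → queue [store]
Visit store → queue []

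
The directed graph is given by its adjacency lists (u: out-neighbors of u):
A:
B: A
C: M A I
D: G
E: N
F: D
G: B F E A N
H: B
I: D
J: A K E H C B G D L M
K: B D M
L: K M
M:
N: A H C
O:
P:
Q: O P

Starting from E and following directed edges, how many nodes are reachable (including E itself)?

11

BFS from E visits: E, N, A, C, H, I, M, B, D, G, F
Reachable nodes: 11 of 17 total.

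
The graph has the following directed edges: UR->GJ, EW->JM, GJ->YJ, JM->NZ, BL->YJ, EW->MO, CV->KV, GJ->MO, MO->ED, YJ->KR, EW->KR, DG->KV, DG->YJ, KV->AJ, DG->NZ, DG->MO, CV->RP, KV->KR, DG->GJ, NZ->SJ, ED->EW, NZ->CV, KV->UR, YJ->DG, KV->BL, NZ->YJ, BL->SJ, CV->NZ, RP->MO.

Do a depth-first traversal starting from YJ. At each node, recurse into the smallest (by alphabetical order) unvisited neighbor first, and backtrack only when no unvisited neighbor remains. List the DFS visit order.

YJ -> DG -> GJ -> MO -> ED -> EW -> JM -> NZ -> CV -> KV -> AJ -> BL -> SJ -> KR -> UR -> RP

Visit YJ
YJ → DG
DG → GJ
GJ → MO
MO → ED
ED → EW
EW → JM
JM → NZ
NZ → CV
CV → KV
KV → AJ
KV → BL
BL → SJ
KV → KR
KV → UR
CV → RP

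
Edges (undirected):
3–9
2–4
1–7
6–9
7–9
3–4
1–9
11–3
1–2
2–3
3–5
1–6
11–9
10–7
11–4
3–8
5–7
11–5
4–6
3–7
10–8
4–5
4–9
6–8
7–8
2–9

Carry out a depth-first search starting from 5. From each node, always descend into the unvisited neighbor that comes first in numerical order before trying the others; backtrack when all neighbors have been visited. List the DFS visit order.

5, 3, 2, 1, 6, 4, 9, 7, 8, 10, 11

Visit 5
5 → 3
3 → 2
2 → 1
1 → 6
6 → 4
4 → 9
9 → 7
7 → 8
8 → 10
9 → 11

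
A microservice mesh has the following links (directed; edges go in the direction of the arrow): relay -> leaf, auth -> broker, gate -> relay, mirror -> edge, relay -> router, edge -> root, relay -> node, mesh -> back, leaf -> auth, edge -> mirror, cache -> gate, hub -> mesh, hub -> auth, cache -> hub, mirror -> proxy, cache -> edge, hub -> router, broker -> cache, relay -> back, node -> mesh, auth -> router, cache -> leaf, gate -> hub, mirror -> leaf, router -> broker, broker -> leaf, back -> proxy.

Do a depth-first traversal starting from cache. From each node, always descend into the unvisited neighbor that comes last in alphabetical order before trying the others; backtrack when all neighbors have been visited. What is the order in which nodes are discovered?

cache, leaf, auth, router, broker, hub, mesh, back, proxy, gate, relay, node, edge, root, mirror

Visit cache
cache → leaf
leaf → auth
auth → router
router → broker
cache → hub
hub → mesh
mesh → back
back → proxy
cache → gate
gate → relay
relay → node
cache → edge
edge → root
edge → mirror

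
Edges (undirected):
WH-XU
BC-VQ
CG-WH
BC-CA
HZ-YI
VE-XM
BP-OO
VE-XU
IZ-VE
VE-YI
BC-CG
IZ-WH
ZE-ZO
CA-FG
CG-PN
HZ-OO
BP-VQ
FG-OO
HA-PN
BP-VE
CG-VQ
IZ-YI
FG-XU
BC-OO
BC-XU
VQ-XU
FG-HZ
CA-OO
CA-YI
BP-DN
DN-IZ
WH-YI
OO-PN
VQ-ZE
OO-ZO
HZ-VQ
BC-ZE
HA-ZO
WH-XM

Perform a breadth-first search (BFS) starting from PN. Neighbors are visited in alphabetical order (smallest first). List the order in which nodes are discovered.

Visit PN; enqueue CG, HA, OO → queue [CG, HA, OO]
Visit CG; enqueue BC, VQ, WH → queue [HA, OO, BC, VQ, WH]
Visit HA; enqueue ZO → queue [OO, BC, VQ, WH, ZO]
Visit OO; enqueue BP, CA, FG, HZ → queue [BC, VQ, WH, ZO, BP, CA, FG, HZ]
Visit BC; enqueue XU, ZE → queue [VQ, WH, ZO, BP, CA, FG, HZ, XU, ZE]
Visit VQ → queue [WH, ZO, BP, CA, FG, HZ, XU, ZE]
Visit WH; enqueue IZ, XM, YI → queue [ZO, BP, CA, FG, HZ, XU, ZE, IZ, XM, YI]
Visit ZO → queue [BP, CA, FG, HZ, XU, ZE, IZ, XM, YI]
Visit BP; enqueue DN, VE → queue [CA, FG, HZ, XU, ZE, IZ, XM, YI, DN, VE]
Visit CA → queue [FG, HZ, XU, ZE, IZ, XM, YI, DN, VE]
Visit FG → queue [HZ, XU, ZE, IZ, XM, YI, DN, VE]
Visit HZ → queue [XU, ZE, IZ, XM, YI, DN, VE]
Visit XU → queue [ZE, IZ, XM, YI, DN, VE]
Visit ZE → queue [IZ, XM, YI, DN, VE]
Visit IZ → queue [XM, YI, DN, VE]
Visit XM → queue [YI, DN, VE]
Visit YI → queue [DN, VE]
Visit DN → queue [VE]
Visit VE → queue []

PN CG HA OO BC VQ WH ZO BP CA FG HZ XU ZE IZ XM YI DN VE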